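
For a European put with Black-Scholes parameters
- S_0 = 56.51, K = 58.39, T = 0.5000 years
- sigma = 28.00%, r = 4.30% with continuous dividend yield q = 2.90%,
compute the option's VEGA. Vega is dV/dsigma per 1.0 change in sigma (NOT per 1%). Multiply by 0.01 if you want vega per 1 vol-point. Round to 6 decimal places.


Answer: Vega = 15.704176

Derivation:
d1 = -0.0309461679; d2 = -0.2289360667
phi(d1) = 0.3987512995; exp(-qT) = 0.9856046187; exp(-rT) = 0.9787294775
Vega = S * exp(-qT) * phi(d1) * sqrt(T) = 56.5100 * 0.9856046187 * 0.3987512995 * 0.7071067812 = 15.704176


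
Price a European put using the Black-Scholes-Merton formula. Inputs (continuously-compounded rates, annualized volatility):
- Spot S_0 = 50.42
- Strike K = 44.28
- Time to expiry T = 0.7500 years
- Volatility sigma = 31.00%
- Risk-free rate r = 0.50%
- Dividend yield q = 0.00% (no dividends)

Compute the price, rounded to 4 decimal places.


d1 = (ln(S/K) + (r - q + 0.5*sigma^2) * T) / (sigma * sqrt(T)) = 0.63189055
d2 = d1 - sigma * sqrt(T) = 0.36342268
exp(-rT) = 0.99625702; exp(-qT) = 1.00000000
P = K * exp(-rT) * N(-d2) - S_0 * exp(-qT) * N(-d1)
N(-d1) = 0.26372920; N(-d2) = 0.35814458
P = 44.2800 * 0.99625702 * 0.35814458 - 50.4200 * 1.00000000 * 0.26372920 = 2.5021

Answer: Price = 2.5021


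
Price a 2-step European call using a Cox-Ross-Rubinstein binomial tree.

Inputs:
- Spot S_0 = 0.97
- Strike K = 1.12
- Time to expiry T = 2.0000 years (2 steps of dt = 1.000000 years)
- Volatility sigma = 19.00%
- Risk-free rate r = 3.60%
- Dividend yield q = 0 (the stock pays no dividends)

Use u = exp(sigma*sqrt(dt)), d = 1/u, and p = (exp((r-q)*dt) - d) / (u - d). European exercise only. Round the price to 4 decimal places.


dt = T/N = 1.000000
u = exp(sigma*sqrt(dt)) = 1.209250; d = 1/u = 0.826959
p = (exp((r-q)*dt) - d) / (u - d) = 0.548527
Discount per step: exp(-r*dt) = 0.964640
Stock lattice S(k, i) with i counting down-moves:
  k=0: S(0,0) = 0.9700
  k=1: S(1,0) = 1.1730; S(1,1) = 0.8022
  k=2: S(2,0) = 1.4184; S(2,1) = 0.9700; S(2,2) = 0.6633
Terminal payoffs V(N, i) = max(S_T - K, 0):
  V(2,0) = 0.298416; V(2,1) = 0.000000; V(2,2) = 0.000000
Backward induction: V(k, i) = exp(-r*dt) * [p * V(k+1, i) + (1-p) * V(k+1, i+1)].
  V(1,0) = exp(-r*dt) * [p*0.298416 + (1-p)*0.000000] = 0.157901
  V(1,1) = exp(-r*dt) * [p*0.000000 + (1-p)*0.000000] = 0.000000
  V(0,0) = exp(-r*dt) * [p*0.157901 + (1-p)*0.000000] = 0.083551

Answer: Price = V(0,0) = 0.0836


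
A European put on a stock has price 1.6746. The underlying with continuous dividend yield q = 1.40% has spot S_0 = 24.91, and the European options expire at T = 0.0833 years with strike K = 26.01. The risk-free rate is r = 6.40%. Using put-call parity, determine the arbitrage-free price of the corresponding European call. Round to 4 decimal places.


Put-call parity: C - P = S_0 * exp(-qT) - K * exp(-rT).
S_0 * exp(-qT) = 24.9100 * 0.99883448 = 24.88096689
K * exp(-rT) = 26.0100 * 0.99468299 = 25.87170446
C = P + S*exp(-qT) - K*exp(-rT)
C = 1.6746 + 24.88096689 - 25.87170446 = 0.6839

Answer: Call price = 0.6839


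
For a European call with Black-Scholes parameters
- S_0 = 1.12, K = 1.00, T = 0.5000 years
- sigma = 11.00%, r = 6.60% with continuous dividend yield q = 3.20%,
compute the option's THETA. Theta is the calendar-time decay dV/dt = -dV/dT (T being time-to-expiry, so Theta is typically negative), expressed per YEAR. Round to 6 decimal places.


Answer: Theta = -0.034730

Derivation:
d1 = 1.7144599123; d2 = 1.6366781664
phi(d1) = 0.0917557679; exp(-qT) = 0.9841273201; exp(-rT) = 0.9675385596
Theta = -S*exp(-qT)*phi(d1)*sigma/(2*sqrt(T)) - r*K*exp(-rT)*N(d2) + q*S*exp(-qT)*N(d1)
N(d1) = 0.9567778533; N(d2) = 0.9491511333; sqrt(T) = 0.7071067812
Term 1 = -1.1200 * 0.9841273201 * 0.0917557679 * 0.1100 / (2 * 0.7071067812) = -0.0078664787
Term 2 = -0.0660 * 1.0000 * 0.9675385596 * 0.9491511333 = -0.0606104611
Term 3 = 0.0320 * 1.1200 * 0.9841273201 * 0.9567778533 = 0.0337466295
Theta = -0.0078664787 + (-0.0606104611) + (0.0337466295) = -0.034730


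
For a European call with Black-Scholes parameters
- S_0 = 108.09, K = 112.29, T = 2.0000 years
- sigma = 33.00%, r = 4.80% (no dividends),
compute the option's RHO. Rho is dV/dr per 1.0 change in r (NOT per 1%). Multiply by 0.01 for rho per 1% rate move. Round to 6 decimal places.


d1 = 0.3573662022; d2 = -0.1093242734
phi(d1) = 0.3742640052; exp(-qT) = 1.0000000000; exp(-rT) = 0.9084640161
N(d2) = 0.4564726473
Rho = K*T*exp(-rT)*N(d2) = 112.2900 * 2.0000 * 0.9084640161 * 0.4564726473 = 93.130850

Answer: Rho = 93.130850


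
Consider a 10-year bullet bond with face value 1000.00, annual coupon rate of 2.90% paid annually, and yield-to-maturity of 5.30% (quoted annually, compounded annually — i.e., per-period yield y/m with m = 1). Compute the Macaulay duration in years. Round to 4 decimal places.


Coupon per period c = face * coupon_rate / m = 29.000000
Periods per year m = 1; per-period yield y/m = 0.053000
Number of cashflows N = 10
Cashflows (t years, CF_t, discount factor 1/(1+y/m)^(m*t), PV):
  t = 1.0000: CF_t = 29.000000, DF = 0.949668, PV = 27.540361
  t = 2.0000: CF_t = 29.000000, DF = 0.901869, PV = 26.154189
  t = 3.0000: CF_t = 29.000000, DF = 0.856475, PV = 24.837786
  t = 4.0000: CF_t = 29.000000, DF = 0.813367, PV = 23.587641
  t = 5.0000: CF_t = 29.000000, DF = 0.772428, PV = 22.400419
  t = 6.0000: CF_t = 29.000000, DF = 0.733550, PV = 21.272953
  t = 7.0000: CF_t = 29.000000, DF = 0.696629, PV = 20.202234
  t = 8.0000: CF_t = 29.000000, DF = 0.661566, PV = 19.185408
  t = 9.0000: CF_t = 29.000000, DF = 0.628268, PV = 18.219760
  t = 10.0000: CF_t = 1029.000000, DF = 0.596645, PV = 613.948105
Price P = sum_t PV_t = 817.348855
Macaulay numerator sum_t t * PV_t:
  t * PV_t at t = 1.0000: 27.540361
  t * PV_t at t = 2.0000: 52.308378
  t * PV_t at t = 3.0000: 74.513359
  t * PV_t at t = 4.0000: 94.350565
  t * PV_t at t = 5.0000: 112.002095
  t * PV_t at t = 6.0000: 127.637715
  t * PV_t at t = 7.0000: 141.415639
  t * PV_t at t = 8.0000: 153.483260
  t * PV_t at t = 9.0000: 163.977842
  t * PV_t at t = 10.0000: 6139.481046
Macaulay duration D = (sum_t t * PV_t) / P = 7086.710259 / 817.348855 = 8.670362

Answer: Macaulay duration = 8.6704 years


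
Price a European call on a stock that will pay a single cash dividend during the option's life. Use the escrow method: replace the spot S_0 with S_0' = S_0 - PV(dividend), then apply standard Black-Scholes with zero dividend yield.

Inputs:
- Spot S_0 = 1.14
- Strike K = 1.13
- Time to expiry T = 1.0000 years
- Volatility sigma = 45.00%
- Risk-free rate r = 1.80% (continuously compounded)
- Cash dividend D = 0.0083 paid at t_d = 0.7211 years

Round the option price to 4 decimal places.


PV(D) = D * exp(-r * t_d) = 0.0083 * 0.98710407 = 0.00819296
S_0' = S_0 - PV(D) = 1.1400 - 0.00819296 = 1.13180704
d1 = (ln(S_0'/K) + (r + sigma^2/2)*T) / (sigma*sqrt(T)) = 0.26855082
d2 = d1 - sigma*sqrt(T) = -0.18144918
exp(-rT) = 0.98216103
N(d1) = 0.60586232; N(d2) = 0.42800751
C = S_0' * N(d1) - K * exp(-rT) * N(d2) = 1.13180704 * 0.60586232 - 1.1300 * 0.98216103 * 0.42800751 = 0.2107

Answer: Price = 0.2107


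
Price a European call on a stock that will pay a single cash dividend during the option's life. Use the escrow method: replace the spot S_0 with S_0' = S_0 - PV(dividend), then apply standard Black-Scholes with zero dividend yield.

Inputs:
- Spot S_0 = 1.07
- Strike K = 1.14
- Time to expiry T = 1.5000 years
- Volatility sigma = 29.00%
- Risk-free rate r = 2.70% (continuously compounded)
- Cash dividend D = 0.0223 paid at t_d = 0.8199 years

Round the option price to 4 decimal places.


Answer: Price = 0.1289

Derivation:
PV(D) = D * exp(-r * t_d) = 0.0223 * 0.97810593 = 0.02181176
S_0' = S_0 - PV(D) = 1.0700 - 0.02181176 = 1.04818824
d1 = (ln(S_0'/K) + (r + sigma^2/2)*T) / (sigma*sqrt(T)) = 0.05521185
d2 = d1 - sigma*sqrt(T) = -0.29996417
exp(-rT) = 0.96030916
N(d1) = 0.52201515; N(d2) = 0.38210224
C = S_0' * N(d1) - K * exp(-rT) * N(d2) = 1.04818824 * 0.52201515 - 1.1400 * 0.96030916 * 0.38210224 = 0.1289


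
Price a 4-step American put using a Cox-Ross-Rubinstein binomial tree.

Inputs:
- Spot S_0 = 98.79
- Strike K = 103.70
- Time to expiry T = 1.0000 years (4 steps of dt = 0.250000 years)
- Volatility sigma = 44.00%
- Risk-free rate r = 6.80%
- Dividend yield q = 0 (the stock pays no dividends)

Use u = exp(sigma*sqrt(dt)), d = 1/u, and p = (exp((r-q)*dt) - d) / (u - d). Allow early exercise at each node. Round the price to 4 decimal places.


dt = T/N = 0.250000
u = exp(sigma*sqrt(dt)) = 1.246077; d = 1/u = 0.802519
p = (exp((r-q)*dt) - d) / (u - d) = 0.483875
Discount per step: exp(-r*dt) = 0.983144
Stock lattice S(k, i) with i counting down-moves:
  k=0: S(0,0) = 98.7900
  k=1: S(1,0) = 123.0999; S(1,1) = 79.2808
  k=2: S(2,0) = 153.3919; S(2,1) = 98.7900; S(2,2) = 63.6244
  k=3: S(3,0) = 191.1381; S(3,1) = 123.0999; S(3,2) = 79.2808; S(3,3) = 51.0597
  k=4: S(4,0) = 238.1728; S(4,1) = 153.3919; S(4,2) = 98.7900; S(4,3) = 63.6244; S(4,4) = 40.9764
Terminal payoffs V(N, i) = max(K - S_T, 0):
  V(4,0) = 0.000000; V(4,1) = 0.000000; V(4,2) = 4.910000; V(4,3) = 40.075642; V(4,4) = 62.723596
Backward induction: V(k, i) = exp(-r*dt) * [p * V(k+1, i) + (1-p) * V(k+1, i+1)]; then take max(V_cont, immediate exercise) for American.
  V(3,0) = exp(-r*dt) * [p*0.000000 + (1-p)*0.000000] = 0.000000; exercise = 0.000000; V(3,0) = max -> 0.000000
  V(3,1) = exp(-r*dt) * [p*0.000000 + (1-p)*4.910000] = 2.491458; exercise = 0.000000; V(3,1) = max -> 2.491458
  V(3,2) = exp(-r*dt) * [p*4.910000 + (1-p)*40.075642] = 22.671168; exercise = 24.419168; V(3,2) = max -> 24.419168
  V(3,3) = exp(-r*dt) * [p*40.075642 + (1-p)*62.723596] = 50.892257; exercise = 52.640257; V(3,3) = max -> 52.640257
  V(2,0) = exp(-r*dt) * [p*0.000000 + (1-p)*2.491458] = 1.264228; exercise = 0.000000; V(2,0) = max -> 1.264228
  V(2,1) = exp(-r*dt) * [p*2.491458 + (1-p)*24.419168] = 13.576133; exercise = 4.910000; V(2,1) = max -> 13.576133
  V(2,2) = exp(-r*dt) * [p*24.419168 + (1-p)*52.640257] = 38.327642; exercise = 40.075642; V(2,2) = max -> 40.075642
  V(1,0) = exp(-r*dt) * [p*1.264228 + (1-p)*13.576133] = 7.490289; exercise = 0.000000; V(1,0) = max -> 7.490289
  V(1,1) = exp(-r*dt) * [p*13.576133 + (1-p)*40.075642] = 26.793808; exercise = 24.419168; V(1,1) = max -> 26.793808
  V(0,0) = exp(-r*dt) * [p*7.490289 + (1-p)*26.793808] = 17.159122; exercise = 4.910000; V(0,0) = max -> 17.159122

Answer: Price = V(0,0) = 17.1591


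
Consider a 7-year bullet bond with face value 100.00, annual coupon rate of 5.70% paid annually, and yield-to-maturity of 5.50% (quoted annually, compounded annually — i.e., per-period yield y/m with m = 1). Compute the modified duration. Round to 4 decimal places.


Answer: Modified duration = 5.6594

Derivation:
Coupon per period c = face * coupon_rate / m = 5.700000
Periods per year m = 1; per-period yield y/m = 0.055000
Number of cashflows N = 7
Cashflows (t years, CF_t, discount factor 1/(1+y/m)^(m*t), PV):
  t = 1.0000: CF_t = 5.700000, DF = 0.947867, PV = 5.402844
  t = 2.0000: CF_t = 5.700000, DF = 0.898452, PV = 5.121179
  t = 3.0000: CF_t = 5.700000, DF = 0.851614, PV = 4.854198
  t = 4.0000: CF_t = 5.700000, DF = 0.807217, PV = 4.601135
  t = 5.0000: CF_t = 5.700000, DF = 0.765134, PV = 4.361266
  t = 6.0000: CF_t = 5.700000, DF = 0.725246, PV = 4.133901
  t = 7.0000: CF_t = 105.700000, DF = 0.687437, PV = 72.662071
Price P = sum_t PV_t = 101.136593
First compute Macaulay numerator sum_t t * PV_t:
  t * PV_t at t = 1.0000: 5.402844
  t * PV_t at t = 2.0000: 10.242358
  t * PV_t at t = 3.0000: 14.562594
  t * PV_t at t = 4.0000: 18.404542
  t * PV_t at t = 5.0000: 21.806329
  t * PV_t at t = 6.0000: 24.803407
  t * PV_t at t = 7.0000: 508.634495
Macaulay duration D = 603.856568 / 101.136593 = 5.970703
Modified duration = D / (1 + y/m) = 5.970703 / (1 + 0.055000) = 5.659434


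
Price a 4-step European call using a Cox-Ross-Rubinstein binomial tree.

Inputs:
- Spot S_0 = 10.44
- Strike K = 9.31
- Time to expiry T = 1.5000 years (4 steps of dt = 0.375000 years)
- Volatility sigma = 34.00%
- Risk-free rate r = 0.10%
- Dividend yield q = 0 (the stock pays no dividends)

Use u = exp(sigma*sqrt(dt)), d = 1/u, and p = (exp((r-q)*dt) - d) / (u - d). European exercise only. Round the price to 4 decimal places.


dt = T/N = 0.375000
u = exp(sigma*sqrt(dt)) = 1.231468; d = 1/u = 0.812039
p = (exp((r-q)*dt) - d) / (u - d) = 0.449030
Discount per step: exp(-r*dt) = 0.999625
Stock lattice S(k, i) with i counting down-moves:
  k=0: S(0,0) = 10.4400
  k=1: S(1,0) = 12.8565; S(1,1) = 8.4777
  k=2: S(2,0) = 15.8324; S(2,1) = 10.4400; S(2,2) = 6.8842
  k=3: S(3,0) = 19.4971; S(3,1) = 12.8565; S(3,2) = 8.4777; S(3,3) = 5.5903
  k=4: S(4,0) = 24.0100; S(4,1) = 15.8324; S(4,2) = 10.4400; S(4,3) = 6.8842; S(4,4) = 4.5395
Terminal payoffs V(N, i) = max(S_T - K, 0):
  V(4,0) = 14.700016; V(4,1) = 6.522390; V(4,2) = 1.130000; V(4,3) = 0.000000; V(4,4) = 0.000000
Backward induction: V(k, i) = exp(-r*dt) * [p * V(k+1, i) + (1-p) * V(k+1, i+1)].
  V(3,0) = exp(-r*dt) * [p*14.700016 + (1-p)*6.522390] = 10.190566
  V(3,1) = exp(-r*dt) * [p*6.522390 + (1-p)*1.130000] = 3.550012
  V(3,2) = exp(-r*dt) * [p*1.130000 + (1-p)*0.000000] = 0.507213
  V(3,3) = exp(-r*dt) * [p*0.000000 + (1-p)*0.000000] = 0.000000
  V(2,0) = exp(-r*dt) * [p*10.190566 + (1-p)*3.550012] = 6.529370
  V(2,1) = exp(-r*dt) * [p*3.550012 + (1-p)*0.507213] = 1.872818
  V(2,2) = exp(-r*dt) * [p*0.507213 + (1-p)*0.000000] = 0.227669
  V(1,0) = exp(-r*dt) * [p*6.529370 + (1-p)*1.872818] = 3.962263
  V(1,1) = exp(-r*dt) * [p*1.872818 + (1-p)*0.227669] = 0.966028
  V(0,0) = exp(-r*dt) * [p*3.962263 + (1-p)*0.966028] = 2.310560

Answer: Price = V(0,0) = 2.3106


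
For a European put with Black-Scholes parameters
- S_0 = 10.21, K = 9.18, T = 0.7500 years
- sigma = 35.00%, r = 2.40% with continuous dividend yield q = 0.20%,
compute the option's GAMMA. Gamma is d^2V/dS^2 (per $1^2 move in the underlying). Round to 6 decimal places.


Answer: Gamma = 0.110232

Derivation:
d1 = 0.5568227537; d2 = 0.2537138624
phi(d1) = 0.3416514127; exp(-qT) = 0.9985011244; exp(-rT) = 0.9821610324
Gamma = exp(-qT) * phi(d1) / (S * sigma * sqrt(T)) = 0.9985011244 * 0.3416514127 / (10.2100 * 0.3500 * 0.8660254038) = 0.110232


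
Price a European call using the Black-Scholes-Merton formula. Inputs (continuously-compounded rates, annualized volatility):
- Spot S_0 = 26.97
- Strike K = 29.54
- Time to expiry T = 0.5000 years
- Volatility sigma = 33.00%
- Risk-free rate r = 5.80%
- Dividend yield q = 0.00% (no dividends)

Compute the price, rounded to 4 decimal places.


d1 = (ln(S/K) + (r - q + 0.5*sigma^2) * T) / (sigma * sqrt(T)) = -0.14911442
d2 = d1 - sigma * sqrt(T) = -0.38245966
exp(-rT) = 0.97141646; exp(-qT) = 1.00000000
C = S_0 * exp(-qT) * N(d1) - K * exp(-rT) * N(d2)
N(d1) = 0.44073167; N(d2) = 0.35106022
C = 26.9700 * 1.00000000 * 0.44073167 - 29.5400 * 0.97141646 * 0.35106022 = 1.8126

Answer: Price = 1.8126


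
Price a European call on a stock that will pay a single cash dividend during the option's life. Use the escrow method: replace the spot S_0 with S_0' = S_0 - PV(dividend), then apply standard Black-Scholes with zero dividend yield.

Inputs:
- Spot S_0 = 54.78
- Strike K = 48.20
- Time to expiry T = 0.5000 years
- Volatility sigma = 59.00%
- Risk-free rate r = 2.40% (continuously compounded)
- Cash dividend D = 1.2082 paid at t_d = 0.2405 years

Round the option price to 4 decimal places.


PV(D) = D * exp(-r * t_d) = 1.2082 * 0.99424463 = 1.20124636
S_0' = S_0 - PV(D) = 54.7800 - 1.20124636 = 53.57875364
d1 = (ln(S_0'/K) + (r + sigma^2/2)*T) / (sigma*sqrt(T)) = 0.49094443
d2 = d1 - sigma*sqrt(T) = 0.07375143
exp(-rT) = 0.98807171
N(d1) = 0.68826713; N(d2) = 0.52939591
C = S_0' * N(d1) - K * exp(-rT) * N(d2) = 53.57875364 * 0.68826713 - 48.2000 * 0.98807171 * 0.52939591 = 11.6640

Answer: Price = 11.6640


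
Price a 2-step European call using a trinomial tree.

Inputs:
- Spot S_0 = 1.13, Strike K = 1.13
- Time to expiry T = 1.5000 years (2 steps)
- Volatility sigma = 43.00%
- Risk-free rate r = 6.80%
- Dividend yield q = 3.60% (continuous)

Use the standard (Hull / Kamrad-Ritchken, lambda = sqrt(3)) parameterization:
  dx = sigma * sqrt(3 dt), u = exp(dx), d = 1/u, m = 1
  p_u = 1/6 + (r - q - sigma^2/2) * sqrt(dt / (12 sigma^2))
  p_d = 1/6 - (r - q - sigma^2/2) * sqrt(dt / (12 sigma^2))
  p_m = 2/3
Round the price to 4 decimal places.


dt = T/N = 0.750000; dx = sigma*sqrt(3*dt) = 0.645000
u = exp(dx) = 1.905987; d = 1/u = 0.524663
p_u = 0.131521, p_m = 0.666667, p_d = 0.201812
Discount per step: exp(-r*dt) = 0.950279
Stock lattice S(k, j) with j the centered position index:
  k=0: S(0,+0) = 1.1300
  k=1: S(1,-1) = 0.5929; S(1,+0) = 1.1300; S(1,+1) = 2.1538
  k=2: S(2,-2) = 0.3111; S(2,-1) = 0.5929; S(2,+0) = 1.1300; S(2,+1) = 2.1538; S(2,+2) = 4.1050
Terminal payoffs V(N, j) = max(S_T - K, 0):
  V(2,-2) = 0.000000; V(2,-1) = 0.000000; V(2,+0) = 0.000000; V(2,+1) = 1.023765; V(2,+2) = 2.975049
Backward induction: V(k, j) = exp(-r*dt) * [p_u * V(k+1, j+1) + p_m * V(k+1, j) + p_d * V(k+1, j-1)]
  V(1,-1) = exp(-r*dt) * [p_u*0.000000 + p_m*0.000000 + p_d*0.000000] = 0.000000
  V(1,+0) = exp(-r*dt) * [p_u*1.023765 + p_m*0.000000 + p_d*0.000000] = 0.127952
  V(1,+1) = exp(-r*dt) * [p_u*2.975049 + p_m*1.023765 + p_d*0.000000] = 1.020402
  V(0,+0) = exp(-r*dt) * [p_u*1.020402 + p_m*0.127952 + p_d*0.000000] = 0.208592

Answer: Price = V(0,0) = 0.2086


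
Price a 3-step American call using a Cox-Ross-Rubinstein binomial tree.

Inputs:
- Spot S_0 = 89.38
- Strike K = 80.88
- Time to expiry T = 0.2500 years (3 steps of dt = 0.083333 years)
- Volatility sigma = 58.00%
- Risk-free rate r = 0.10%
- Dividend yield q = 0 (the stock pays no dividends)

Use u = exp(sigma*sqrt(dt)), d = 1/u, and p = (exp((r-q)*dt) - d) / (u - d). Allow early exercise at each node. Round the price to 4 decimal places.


dt = T/N = 0.083333
u = exp(sigma*sqrt(dt)) = 1.182264; d = 1/u = 0.845834
p = (exp((r-q)*dt) - d) / (u - d) = 0.458487
Discount per step: exp(-r*dt) = 0.999917
Stock lattice S(k, i) with i counting down-moves:
  k=0: S(0,0) = 89.3800
  k=1: S(1,0) = 105.6708; S(1,1) = 75.6007
  k=2: S(2,0) = 124.9308; S(2,1) = 89.3800; S(2,2) = 63.9457
  k=3: S(3,0) = 147.7013; S(3,1) = 105.6708; S(3,2) = 75.6007; S(3,3) = 54.0875
Terminal payoffs V(N, i) = max(S_T - K, 0):
  V(3,0) = 66.821254; V(3,1) = 24.790792; V(3,2) = 0.000000; V(3,3) = 0.000000
Backward induction: V(k, i) = exp(-r*dt) * [p * V(k+1, i) + (1-p) * V(k+1, i+1)]; then take max(V_cont, immediate exercise) for American.
  V(2,0) = exp(-r*dt) * [p*66.821254 + (1-p)*24.790792] = 44.057554; exercise = 44.050814; V(2,0) = max -> 44.057554
  V(2,1) = exp(-r*dt) * [p*24.790792 + (1-p)*0.000000] = 11.365317; exercise = 8.500000; V(2,1) = max -> 11.365317
  V(2,2) = exp(-r*dt) * [p*0.000000 + (1-p)*0.000000] = 0.000000; exercise = 0.000000; V(2,2) = max -> 0.000000
  V(1,0) = exp(-r*dt) * [p*44.057554 + (1-p)*11.365317] = 26.352097; exercise = 24.790792; V(1,0) = max -> 26.352097
  V(1,1) = exp(-r*dt) * [p*11.365317 + (1-p)*0.000000] = 5.210419; exercise = 0.000000; V(1,1) = max -> 5.210419
  V(0,0) = exp(-r*dt) * [p*26.352097 + (1-p)*5.210419] = 14.902369; exercise = 8.500000; V(0,0) = max -> 14.902369

Answer: Price = V(0,0) = 14.9024


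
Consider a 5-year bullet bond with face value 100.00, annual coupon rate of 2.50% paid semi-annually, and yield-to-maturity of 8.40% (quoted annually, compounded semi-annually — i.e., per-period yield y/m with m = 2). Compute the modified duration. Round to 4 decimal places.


Coupon per period c = face * coupon_rate / m = 1.250000
Periods per year m = 2; per-period yield y/m = 0.042000
Number of cashflows N = 10
Cashflows (t years, CF_t, discount factor 1/(1+y/m)^(m*t), PV):
  t = 0.5000: CF_t = 1.250000, DF = 0.959693, PV = 1.199616
  t = 1.0000: CF_t = 1.250000, DF = 0.921010, PV = 1.151263
  t = 1.5000: CF_t = 1.250000, DF = 0.883887, PV = 1.104859
  t = 2.0000: CF_t = 1.250000, DF = 0.848260, PV = 1.060325
  t = 2.5000: CF_t = 1.250000, DF = 0.814069, PV = 1.017587
  t = 3.0000: CF_t = 1.250000, DF = 0.781257, PV = 0.976571
  t = 3.5000: CF_t = 1.250000, DF = 0.749766, PV = 0.937208
  t = 4.0000: CF_t = 1.250000, DF = 0.719545, PV = 0.899432
  t = 4.5000: CF_t = 1.250000, DF = 0.690543, PV = 0.863178
  t = 5.0000: CF_t = 101.250000, DF = 0.662709, PV = 67.099277
Price P = sum_t PV_t = 76.309316
First compute Macaulay numerator sum_t t * PV_t:
  t * PV_t at t = 0.5000: 0.599808
  t * PV_t at t = 1.0000: 1.151263
  t * PV_t at t = 1.5000: 1.657288
  t * PV_t at t = 2.0000: 2.120651
  t * PV_t at t = 2.5000: 2.543967
  t * PV_t at t = 3.0000: 2.929712
  t * PV_t at t = 3.5000: 3.280228
  t * PV_t at t = 4.0000: 3.597727
  t * PV_t at t = 4.5000: 3.884303
  t * PV_t at t = 5.0000: 335.496386
Macaulay duration D = 357.261333 / 76.309316 = 4.681753
Modified duration = D / (1 + y/m) = 4.681753 / (1 + 0.042000) = 4.493045

Answer: Modified duration = 4.4930


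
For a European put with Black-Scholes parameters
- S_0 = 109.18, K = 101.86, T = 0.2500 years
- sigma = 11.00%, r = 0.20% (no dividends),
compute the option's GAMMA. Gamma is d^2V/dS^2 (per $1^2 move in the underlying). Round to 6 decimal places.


d1 = 1.2983831799; d2 = 1.2433831799
phi(d1) = 0.1717289402; exp(-qT) = 1.0000000000; exp(-rT) = 0.9995001250
Gamma = exp(-qT) * phi(d1) / (S * sigma * sqrt(T)) = 1.0000000000 * 0.1717289402 / (109.1800 * 0.1100 * 0.5000000000) = 0.028598

Answer: Gamma = 0.028598


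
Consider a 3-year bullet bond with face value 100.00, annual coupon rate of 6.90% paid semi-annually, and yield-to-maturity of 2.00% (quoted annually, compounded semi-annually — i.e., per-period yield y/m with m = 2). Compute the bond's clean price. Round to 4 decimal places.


Coupon per period c = face * coupon_rate / m = 3.450000
Periods per year m = 2; per-period yield y/m = 0.010000
Number of cashflows N = 6
Cashflows (t years, CF_t, discount factor 1/(1+y/m)^(m*t), PV):
  t = 0.5000: CF_t = 3.450000, DF = 0.990099, PV = 3.415842
  t = 1.0000: CF_t = 3.450000, DF = 0.980296, PV = 3.382021
  t = 1.5000: CF_t = 3.450000, DF = 0.970590, PV = 3.348536
  t = 2.0000: CF_t = 3.450000, DF = 0.960980, PV = 3.315382
  t = 2.5000: CF_t = 3.450000, DF = 0.951466, PV = 3.282557
  t = 3.0000: CF_t = 103.450000, DF = 0.942045, PV = 97.454580
Price P = sum_t PV_t = 114.198917

Answer: Price = 114.1989


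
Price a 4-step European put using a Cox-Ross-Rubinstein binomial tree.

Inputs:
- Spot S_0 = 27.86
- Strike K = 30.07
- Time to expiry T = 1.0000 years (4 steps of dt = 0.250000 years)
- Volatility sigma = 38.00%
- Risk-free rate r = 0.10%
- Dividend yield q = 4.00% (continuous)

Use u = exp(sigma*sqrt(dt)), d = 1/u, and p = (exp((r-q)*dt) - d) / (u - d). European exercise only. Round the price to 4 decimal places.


dt = T/N = 0.250000
u = exp(sigma*sqrt(dt)) = 1.209250; d = 1/u = 0.826959
p = (exp((r-q)*dt) - d) / (u - d) = 0.427262
Discount per step: exp(-r*dt) = 0.999750
Stock lattice S(k, i) with i counting down-moves:
  k=0: S(0,0) = 27.8600
  k=1: S(1,0) = 33.6897; S(1,1) = 23.0391
  k=2: S(2,0) = 40.7392; S(2,1) = 27.8600; S(2,2) = 19.0524
  k=3: S(3,0) = 49.2639; S(3,1) = 33.6897; S(3,2) = 23.0391; S(3,3) = 15.7555
  k=4: S(4,0) = 59.5724; S(4,1) = 40.7392; S(4,2) = 27.8600; S(4,3) = 19.0524; S(4,4) = 13.0292
Terminal payoffs V(N, i) = max(K - S_T, 0):
  V(4,0) = 0.000000; V(4,1) = 0.000000; V(4,2) = 2.210000; V(4,3) = 11.017621; V(4,4) = 17.040813
Backward induction: V(k, i) = exp(-r*dt) * [p * V(k+1, i) + (1-p) * V(k+1, i+1)].
  V(3,0) = exp(-r*dt) * [p*0.000000 + (1-p)*0.000000] = 0.000000
  V(3,1) = exp(-r*dt) * [p*0.000000 + (1-p)*2.210000] = 1.265434
  V(3,2) = exp(-r*dt) * [p*2.210000 + (1-p)*11.017621] = 7.252645
  V(3,3) = exp(-r*dt) * [p*11.017621 + (1-p)*17.040813] = 14.463715
  V(2,0) = exp(-r*dt) * [p*0.000000 + (1-p)*1.265434] = 0.724581
  V(2,1) = exp(-r*dt) * [p*1.265434 + (1-p)*7.252645] = 4.693363
  V(2,2) = exp(-r*dt) * [p*7.252645 + (1-p)*14.463715] = 11.379852
  V(1,0) = exp(-r*dt) * [p*0.724581 + (1-p)*4.693363] = 2.996903
  V(1,1) = exp(-r*dt) * [p*4.693363 + (1-p)*11.379852] = 8.520838
  V(0,0) = exp(-r*dt) * [p*2.996903 + (1-p)*8.520838] = 6.159130

Answer: Price = V(0,0) = 6.1591


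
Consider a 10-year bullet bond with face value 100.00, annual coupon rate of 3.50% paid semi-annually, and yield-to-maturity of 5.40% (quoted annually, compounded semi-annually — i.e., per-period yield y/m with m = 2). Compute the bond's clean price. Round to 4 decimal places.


Answer: Price = 85.4663

Derivation:
Coupon per period c = face * coupon_rate / m = 1.750000
Periods per year m = 2; per-period yield y/m = 0.027000
Number of cashflows N = 20
Cashflows (t years, CF_t, discount factor 1/(1+y/m)^(m*t), PV):
  t = 0.5000: CF_t = 1.750000, DF = 0.973710, PV = 1.703992
  t = 1.0000: CF_t = 1.750000, DF = 0.948111, PV = 1.659194
  t = 1.5000: CF_t = 1.750000, DF = 0.923185, PV = 1.615573
  t = 2.0000: CF_t = 1.750000, DF = 0.898914, PV = 1.573100
  t = 2.5000: CF_t = 1.750000, DF = 0.875282, PV = 1.531743
  t = 3.0000: CF_t = 1.750000, DF = 0.852270, PV = 1.491473
  t = 3.5000: CF_t = 1.750000, DF = 0.829864, PV = 1.452262
  t = 4.0000: CF_t = 1.750000, DF = 0.808047, PV = 1.414082
  t = 4.5000: CF_t = 1.750000, DF = 0.786803, PV = 1.376905
  t = 5.0000: CF_t = 1.750000, DF = 0.766118, PV = 1.340706
  t = 5.5000: CF_t = 1.750000, DF = 0.745976, PV = 1.305459
  t = 6.0000: CF_t = 1.750000, DF = 0.726365, PV = 1.271138
  t = 6.5000: CF_t = 1.750000, DF = 0.707268, PV = 1.237720
  t = 7.0000: CF_t = 1.750000, DF = 0.688674, PV = 1.205180
  t = 7.5000: CF_t = 1.750000, DF = 0.670569, PV = 1.173495
  t = 8.0000: CF_t = 1.750000, DF = 0.652939, PV = 1.142644
  t = 8.5000: CF_t = 1.750000, DF = 0.635774, PV = 1.112604
  t = 9.0000: CF_t = 1.750000, DF = 0.619059, PV = 1.083353
  t = 9.5000: CF_t = 1.750000, DF = 0.602784, PV = 1.054872
  t = 10.0000: CF_t = 101.750000, DF = 0.586937, PV = 59.720790
Price P = sum_t PV_t = 85.466285


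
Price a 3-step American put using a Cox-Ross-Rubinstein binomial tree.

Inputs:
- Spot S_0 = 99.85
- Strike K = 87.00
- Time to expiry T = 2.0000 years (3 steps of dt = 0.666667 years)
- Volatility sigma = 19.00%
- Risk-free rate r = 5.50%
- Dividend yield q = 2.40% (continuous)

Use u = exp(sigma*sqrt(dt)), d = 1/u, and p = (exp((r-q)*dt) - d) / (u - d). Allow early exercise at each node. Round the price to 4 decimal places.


Answer: Price = V(0,0) = 3.1655

Derivation:
dt = T/N = 0.666667
u = exp(sigma*sqrt(dt)) = 1.167815; d = 1/u = 0.856300
p = (exp((r-q)*dt) - d) / (u - d) = 0.528327
Discount per step: exp(-r*dt) = 0.963997
Stock lattice S(k, i) with i counting down-moves:
  k=0: S(0,0) = 99.8500
  k=1: S(1,0) = 116.6063; S(1,1) = 85.5016
  k=2: S(2,0) = 136.1746; S(2,1) = 99.8500; S(2,2) = 73.2150
  k=3: S(3,0) = 159.0267; S(3,1) = 116.6063; S(3,2) = 85.5016; S(3,3) = 62.6940
Terminal payoffs V(N, i) = max(K - S_T, 0):
  V(3,0) = 0.000000; V(3,1) = 0.000000; V(3,2) = 1.498432; V(3,3) = 24.305984
Backward induction: V(k, i) = exp(-r*dt) * [p * V(k+1, i) + (1-p) * V(k+1, i+1)]; then take max(V_cont, immediate exercise) for American.
  V(2,0) = exp(-r*dt) * [p*0.000000 + (1-p)*0.000000] = 0.000000; exercise = 0.000000; V(2,0) = max -> 0.000000
  V(2,1) = exp(-r*dt) * [p*0.000000 + (1-p)*1.498432] = 0.681325; exercise = 0.000000; V(2,1) = max -> 0.681325
  V(2,2) = exp(-r*dt) * [p*1.498432 + (1-p)*24.305984] = 11.814890; exercise = 13.784997; V(2,2) = max -> 13.784997
  V(1,0) = exp(-r*dt) * [p*0.000000 + (1-p)*0.681325] = 0.309793; exercise = 0.000000; V(1,0) = max -> 0.309793
  V(1,1) = exp(-r*dt) * [p*0.681325 + (1-p)*13.784997] = 6.614927; exercise = 1.498432; V(1,1) = max -> 6.614927
  V(0,0) = exp(-r*dt) * [p*0.309793 + (1-p)*6.614927] = 3.165532; exercise = 0.000000; V(0,0) = max -> 3.165532


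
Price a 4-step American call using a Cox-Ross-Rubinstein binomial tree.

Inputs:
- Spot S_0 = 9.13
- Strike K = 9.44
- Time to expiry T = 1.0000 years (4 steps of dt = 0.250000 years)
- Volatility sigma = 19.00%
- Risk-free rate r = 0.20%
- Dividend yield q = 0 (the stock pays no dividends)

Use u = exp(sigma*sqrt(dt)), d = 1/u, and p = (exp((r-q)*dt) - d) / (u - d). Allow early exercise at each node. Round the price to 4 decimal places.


Answer: Price = V(0,0) = 0.5709

Derivation:
dt = T/N = 0.250000
u = exp(sigma*sqrt(dt)) = 1.099659; d = 1/u = 0.909373
p = (exp((r-q)*dt) - d) / (u - d) = 0.478896
Discount per step: exp(-r*dt) = 0.999500
Stock lattice S(k, i) with i counting down-moves:
  k=0: S(0,0) = 9.1300
  k=1: S(1,0) = 10.0399; S(1,1) = 8.3026
  k=2: S(2,0) = 11.0404; S(2,1) = 9.1300; S(2,2) = 7.5501
  k=3: S(3,0) = 12.1407; S(3,1) = 10.0399; S(3,2) = 8.3026; S(3,3) = 6.8659
  k=4: S(4,0) = 13.3507; S(4,1) = 11.0404; S(4,2) = 9.1300; S(4,3) = 7.5501; S(4,4) = 6.2437
Terminal payoffs V(N, i) = max(S_T - K, 0):
  V(4,0) = 3.910658; V(4,1) = 1.600449; V(4,2) = 0.000000; V(4,3) = 0.000000; V(4,4) = 0.000000
Backward induction: V(k, i) = exp(-r*dt) * [p * V(k+1, i) + (1-p) * V(k+1, i+1)]; then take max(V_cont, immediate exercise) for American.
  V(3,0) = exp(-r*dt) * [p*3.910658 + (1-p)*1.600449] = 2.705446; exercise = 2.700727; V(3,0) = max -> 2.705446
  V(3,1) = exp(-r*dt) * [p*1.600449 + (1-p)*0.000000] = 0.766066; exercise = 0.599885; V(3,1) = max -> 0.766066
  V(3,2) = exp(-r*dt) * [p*0.000000 + (1-p)*0.000000] = 0.000000; exercise = 0.000000; V(3,2) = max -> 0.000000
  V(3,3) = exp(-r*dt) * [p*0.000000 + (1-p)*0.000000] = 0.000000; exercise = 0.000000; V(3,3) = max -> 0.000000
  V(2,0) = exp(-r*dt) * [p*2.705446 + (1-p)*0.766066] = 1.693980; exercise = 1.600449; V(2,0) = max -> 1.693980
  V(2,1) = exp(-r*dt) * [p*0.766066 + (1-p)*0.000000] = 0.366682; exercise = 0.000000; V(2,1) = max -> 0.366682
  V(2,2) = exp(-r*dt) * [p*0.000000 + (1-p)*0.000000] = 0.000000; exercise = 0.000000; V(2,2) = max -> 0.000000
  V(1,0) = exp(-r*dt) * [p*1.693980 + (1-p)*0.366682] = 1.001819; exercise = 0.599885; V(1,0) = max -> 1.001819
  V(1,1) = exp(-r*dt) * [p*0.366682 + (1-p)*0.000000] = 0.175515; exercise = 0.000000; V(1,1) = max -> 0.175515
  V(0,0) = exp(-r*dt) * [p*1.001819 + (1-p)*0.175515] = 0.570943; exercise = 0.000000; V(0,0) = max -> 0.570943


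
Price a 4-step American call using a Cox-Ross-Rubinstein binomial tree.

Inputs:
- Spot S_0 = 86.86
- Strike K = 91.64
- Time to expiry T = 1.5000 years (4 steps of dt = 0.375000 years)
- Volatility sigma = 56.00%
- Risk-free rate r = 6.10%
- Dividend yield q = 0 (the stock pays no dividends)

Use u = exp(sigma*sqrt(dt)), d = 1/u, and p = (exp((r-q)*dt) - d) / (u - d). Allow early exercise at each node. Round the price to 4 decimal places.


dt = T/N = 0.375000
u = exp(sigma*sqrt(dt)) = 1.409068; d = 1/u = 0.709689
p = (exp((r-q)*dt) - d) / (u - d) = 0.448183
Discount per step: exp(-r*dt) = 0.977385
Stock lattice S(k, i) with i counting down-moves:
  k=0: S(0,0) = 86.8600
  k=1: S(1,0) = 122.3917; S(1,1) = 61.6436
  k=2: S(2,0) = 172.4582; S(2,1) = 86.8600; S(2,2) = 43.7478
  k=3: S(3,0) = 243.0053; S(3,1) = 122.3917; S(3,2) = 61.6436; S(3,3) = 31.0473
  k=4: S(4,0) = 342.4110; S(4,1) = 172.4582; S(4,2) = 86.8600; S(4,3) = 43.7478; S(4,4) = 22.0339
Terminal payoffs V(N, i) = max(S_T - K, 0):
  V(4,0) = 250.771039; V(4,1) = 80.818177; V(4,2) = 0.000000; V(4,3) = 0.000000; V(4,4) = 0.000000
Backward induction: V(k, i) = exp(-r*dt) * [p * V(k+1, i) + (1-p) * V(k+1, i+1)]; then take max(V_cont, immediate exercise) for American.
  V(3,0) = exp(-r*dt) * [p*250.771039 + (1-p)*80.818177] = 153.437787; exercise = 151.365316; V(3,0) = max -> 153.437787
  V(3,1) = exp(-r*dt) * [p*80.818177 + (1-p)*0.000000] = 35.402160; exercise = 30.751655; V(3,1) = max -> 35.402160
  V(3,2) = exp(-r*dt) * [p*0.000000 + (1-p)*0.000000] = 0.000000; exercise = 0.000000; V(3,2) = max -> 0.000000
  V(3,3) = exp(-r*dt) * [p*0.000000 + (1-p)*0.000000] = 0.000000; exercise = 0.000000; V(3,3) = max -> 0.000000
  V(2,0) = exp(-r*dt) * [p*153.437787 + (1-p)*35.402160] = 86.306680; exercise = 80.818177; V(2,0) = max -> 86.306680
  V(2,1) = exp(-r*dt) * [p*35.402160 + (1-p)*0.000000] = 15.507810; exercise = 0.000000; V(2,1) = max -> 15.507810
  V(2,2) = exp(-r*dt) * [p*0.000000 + (1-p)*0.000000] = 0.000000; exercise = 0.000000; V(2,2) = max -> 0.000000
  V(1,0) = exp(-r*dt) * [p*86.306680 + (1-p)*15.507810] = 46.170328; exercise = 30.751655; V(1,0) = max -> 46.170328
  V(1,1) = exp(-r*dt) * [p*15.507810 + (1-p)*0.000000] = 6.793150; exercise = 0.000000; V(1,1) = max -> 6.793150
  V(0,0) = exp(-r*dt) * [p*46.170328 + (1-p)*6.793150] = 23.888575; exercise = 0.000000; V(0,0) = max -> 23.888575

Answer: Price = V(0,0) = 23.8886


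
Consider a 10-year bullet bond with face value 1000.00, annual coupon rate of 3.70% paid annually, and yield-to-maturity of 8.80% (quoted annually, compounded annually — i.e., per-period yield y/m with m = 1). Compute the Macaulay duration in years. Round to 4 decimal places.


Answer: Macaulay duration = 8.1446 years

Derivation:
Coupon per period c = face * coupon_rate / m = 37.000000
Periods per year m = 1; per-period yield y/m = 0.088000
Number of cashflows N = 10
Cashflows (t years, CF_t, discount factor 1/(1+y/m)^(m*t), PV):
  t = 1.0000: CF_t = 37.000000, DF = 0.919118, PV = 34.007353
  t = 2.0000: CF_t = 37.000000, DF = 0.844777, PV = 31.256758
  t = 3.0000: CF_t = 37.000000, DF = 0.776450, PV = 28.728638
  t = 4.0000: CF_t = 37.000000, DF = 0.713649, PV = 26.404998
  t = 5.0000: CF_t = 37.000000, DF = 0.655927, PV = 24.269300
  t = 6.0000: CF_t = 37.000000, DF = 0.602874, PV = 22.306342
  t = 7.0000: CF_t = 37.000000, DF = 0.554112, PV = 20.502152
  t = 8.0000: CF_t = 37.000000, DF = 0.509294, PV = 18.843890
  t = 9.0000: CF_t = 37.000000, DF = 0.468101, PV = 17.319752
  t = 10.0000: CF_t = 1037.000000, DF = 0.430240, PV = 446.159149
Price P = sum_t PV_t = 669.798332
Macaulay numerator sum_t t * PV_t:
  t * PV_t at t = 1.0000: 34.007353
  t * PV_t at t = 2.0000: 62.513516
  t * PV_t at t = 3.0000: 86.185914
  t * PV_t at t = 4.0000: 105.619993
  t * PV_t at t = 5.0000: 121.346499
  t * PV_t at t = 6.0000: 133.838051
  t * PV_t at t = 7.0000: 143.515066
  t * PV_t at t = 8.0000: 150.751120
  t * PV_t at t = 9.0000: 155.877767
  t * PV_t at t = 10.0000: 4461.591486
Macaulay duration D = (sum_t t * PV_t) / P = 5455.246766 / 669.798332 = 8.144611


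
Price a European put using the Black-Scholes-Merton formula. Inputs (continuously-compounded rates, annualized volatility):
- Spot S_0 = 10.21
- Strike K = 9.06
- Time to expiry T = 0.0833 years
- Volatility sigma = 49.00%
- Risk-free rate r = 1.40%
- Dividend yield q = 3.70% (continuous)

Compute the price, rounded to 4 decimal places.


Answer: Price = 0.1541

Derivation:
d1 = (ln(S/K) + (r - q + 0.5*sigma^2) * T) / (sigma * sqrt(T)) = 0.90213903
d2 = d1 - sigma * sqrt(T) = 0.76071650
exp(-rT) = 0.99883448; exp(-qT) = 0.99692264
P = K * exp(-rT) * N(-d2) - S_0 * exp(-qT) * N(-d1)
N(-d1) = 0.18349151; N(-d2) = 0.22341321
P = 9.0600 * 0.99883448 * 0.22341321 - 10.2100 * 0.99692264 * 0.18349151 = 0.1541


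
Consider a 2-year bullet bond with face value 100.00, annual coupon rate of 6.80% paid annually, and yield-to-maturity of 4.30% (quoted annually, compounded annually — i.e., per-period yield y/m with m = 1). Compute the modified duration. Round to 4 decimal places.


Coupon per period c = face * coupon_rate / m = 6.800000
Periods per year m = 1; per-period yield y/m = 0.043000
Number of cashflows N = 2
Cashflows (t years, CF_t, discount factor 1/(1+y/m)^(m*t), PV):
  t = 1.0000: CF_t = 6.800000, DF = 0.958773, PV = 6.519655
  t = 2.0000: CF_t = 106.800000, DF = 0.919245, PV = 98.175390
Price P = sum_t PV_t = 104.695045
First compute Macaulay numerator sum_t t * PV_t:
  t * PV_t at t = 1.0000: 6.519655
  t * PV_t at t = 2.0000: 196.350780
Macaulay duration D = 202.870435 / 104.695045 = 1.937727
Modified duration = D / (1 + y/m) = 1.937727 / (1 + 0.043000) = 1.857840

Answer: Modified duration = 1.8578


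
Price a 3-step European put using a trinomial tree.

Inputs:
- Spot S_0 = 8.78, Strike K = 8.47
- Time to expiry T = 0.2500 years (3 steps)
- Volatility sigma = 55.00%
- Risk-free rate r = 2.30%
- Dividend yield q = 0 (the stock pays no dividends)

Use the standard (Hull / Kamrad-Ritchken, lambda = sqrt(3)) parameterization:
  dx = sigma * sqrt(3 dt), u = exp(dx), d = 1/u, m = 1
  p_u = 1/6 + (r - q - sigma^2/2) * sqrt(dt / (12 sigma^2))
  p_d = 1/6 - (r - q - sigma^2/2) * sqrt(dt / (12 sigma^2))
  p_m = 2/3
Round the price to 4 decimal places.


Answer: Price = V(0,0) = 0.7358

Derivation:
dt = T/N = 0.083333; dx = sigma*sqrt(3*dt) = 0.275000
u = exp(dx) = 1.316531; d = 1/u = 0.759572
p_u = 0.147235, p_m = 0.666667, p_d = 0.186098
Discount per step: exp(-r*dt) = 0.998085
Stock lattice S(k, j) with j the centered position index:
  k=0: S(0,+0) = 8.7800
  k=1: S(1,-1) = 6.6690; S(1,+0) = 8.7800; S(1,+1) = 11.5591
  k=2: S(2,-2) = 5.0656; S(2,-1) = 6.6690; S(2,+0) = 8.7800; S(2,+1) = 11.5591; S(2,+2) = 15.2180
  k=3: S(3,-3) = 3.8477; S(3,-2) = 5.0656; S(3,-1) = 6.6690; S(3,+0) = 8.7800; S(3,+1) = 11.5591; S(3,+2) = 15.2180; S(3,+3) = 20.0349
Terminal payoffs V(N, j) = max(K - S_T, 0):
  V(3,-3) = 4.622297; V(3,-2) = 3.404381; V(3,-1) = 1.800957; V(3,+0) = 0.000000; V(3,+1) = 0.000000; V(3,+2) = 0.000000; V(3,+3) = 0.000000
Backward induction: V(k, j) = exp(-r*dt) * [p_u * V(k+1, j+1) + p_m * V(k+1, j) + p_d * V(k+1, j-1)]
  V(2,-2) = exp(-r*dt) * [p_u*1.800957 + p_m*3.404381 + p_d*4.622297] = 3.388452
  V(2,-1) = exp(-r*dt) * [p_u*0.000000 + p_m*1.800957 + p_d*3.404381] = 1.830676
  V(2,+0) = exp(-r*dt) * [p_u*0.000000 + p_m*0.000000 + p_d*1.800957] = 0.334514
  V(2,+1) = exp(-r*dt) * [p_u*0.000000 + p_m*0.000000 + p_d*0.000000] = 0.000000
  V(2,+2) = exp(-r*dt) * [p_u*0.000000 + p_m*0.000000 + p_d*0.000000] = 0.000000
  V(1,-1) = exp(-r*dt) * [p_u*0.334514 + p_m*1.830676 + p_d*3.388452] = 1.896650
  V(1,+0) = exp(-r*dt) * [p_u*0.000000 + p_m*0.334514 + p_d*1.830676] = 0.562616
  V(1,+1) = exp(-r*dt) * [p_u*0.000000 + p_m*0.000000 + p_d*0.334514] = 0.062133
  V(0,+0) = exp(-r*dt) * [p_u*0.062133 + p_m*0.562616 + p_d*1.896650] = 0.735777


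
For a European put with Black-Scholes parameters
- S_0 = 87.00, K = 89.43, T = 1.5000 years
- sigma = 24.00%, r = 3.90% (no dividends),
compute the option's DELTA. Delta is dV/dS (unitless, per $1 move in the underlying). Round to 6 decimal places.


Answer: Delta = -0.400416

Derivation:
d1 = 0.2522699626; d2 = -0.0416688065
phi(d1) = 0.3864477529; exp(-qT) = 1.0000000000; exp(-rT) = 0.9431782404
N(-d1) = 0.4004162019
Delta = -exp(-qT) * N(-d1) = -1.0000000000 * 0.4004162019 = -0.400416


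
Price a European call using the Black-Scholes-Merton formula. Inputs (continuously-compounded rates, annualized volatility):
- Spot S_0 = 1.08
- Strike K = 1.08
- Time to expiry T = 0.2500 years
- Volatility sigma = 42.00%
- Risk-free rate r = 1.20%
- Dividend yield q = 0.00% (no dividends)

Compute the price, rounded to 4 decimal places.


Answer: Price = 0.0918

Derivation:
d1 = (ln(S/K) + (r - q + 0.5*sigma^2) * T) / (sigma * sqrt(T)) = 0.11928571
d2 = d1 - sigma * sqrt(T) = -0.09071429
exp(-rT) = 0.99700450; exp(-qT) = 1.00000000
C = S_0 * exp(-qT) * N(d1) - K * exp(-rT) * N(d2)
N(d1) = 0.54747550; N(d2) = 0.46385981
C = 1.0800 * 1.00000000 * 0.54747550 - 1.0800 * 0.99700450 * 0.46385981 = 0.0918


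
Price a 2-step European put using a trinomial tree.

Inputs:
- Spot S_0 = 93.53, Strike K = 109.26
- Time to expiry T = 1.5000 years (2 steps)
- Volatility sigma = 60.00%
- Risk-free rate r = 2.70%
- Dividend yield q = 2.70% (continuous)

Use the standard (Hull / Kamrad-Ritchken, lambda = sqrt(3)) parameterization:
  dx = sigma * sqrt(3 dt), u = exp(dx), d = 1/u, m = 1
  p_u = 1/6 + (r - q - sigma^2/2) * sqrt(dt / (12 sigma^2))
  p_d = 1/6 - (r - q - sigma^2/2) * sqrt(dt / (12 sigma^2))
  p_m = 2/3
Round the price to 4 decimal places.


dt = T/N = 0.750000; dx = sigma*sqrt(3*dt) = 0.900000
u = exp(dx) = 2.459603; d = 1/u = 0.406570
p_u = 0.091667, p_m = 0.666667, p_d = 0.241667
Discount per step: exp(-r*dt) = 0.979954
Stock lattice S(k, j) with j the centered position index:
  k=0: S(0,+0) = 93.5300
  k=1: S(1,-1) = 38.0265; S(1,+0) = 93.5300; S(1,+1) = 230.0467
  k=2: S(2,-2) = 15.4604; S(2,-1) = 38.0265; S(2,+0) = 93.5300; S(2,+1) = 230.0467; S(2,+2) = 565.8235
Terminal payoffs V(N, j) = max(K - S_T, 0):
  V(2,-2) = 93.799595; V(2,-1) = 71.233540; V(2,+0) = 15.730000; V(2,+1) = 0.000000; V(2,+2) = 0.000000
Backward induction: V(k, j) = exp(-r*dt) * [p_u * V(k+1, j+1) + p_m * V(k+1, j) + p_d * V(k+1, j-1)]
  V(1,-1) = exp(-r*dt) * [p_u*15.730000 + p_m*71.233540 + p_d*93.799595] = 70.163877
  V(1,+0) = exp(-r*dt) * [p_u*0.000000 + p_m*15.730000 + p_d*71.233540] = 27.146126
  V(1,+1) = exp(-r*dt) * [p_u*0.000000 + p_m*0.000000 + p_d*15.730000] = 3.725212
  V(0,+0) = exp(-r*dt) * [p_u*3.725212 + p_m*27.146126 + p_d*70.163877] = 34.685622

Answer: Price = V(0,0) = 34.6856
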